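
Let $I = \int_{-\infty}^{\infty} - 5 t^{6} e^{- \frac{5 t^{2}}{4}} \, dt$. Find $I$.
$- \frac{48 \sqrt{5} \sqrt{\pi}}{25}$

Begin with the known integral
$$J(a) = \int_{-\infty}^{\infty} - 5 e^{- a t^{2}} \, dt = - \frac{5 \sqrt{\pi}}{\sqrt{a}}.$$

Differentiating under the integral sign brings down a factor of $(-t^2)$:
$$\frac{dJ}{da} = \int_{-\infty}^{\infty} 5 t^{2} e^{- a t^{2}} \, dt = \frac{5 \sqrt{\pi}}{2 a^{\frac{3}{2}}}.$$

Repeating $3$ times in total — each differentiation brings down another $(-t^2)$ — gives
$$\frac{d^{3}J}{da^{3}} = \int_{-\infty}^{\infty} 5 t^{6} e^{- a t^{2}} \, dt = \frac{75 \sqrt{\pi}}{8 a^{\frac{7}{2}}},$$
and the integrand here is $(-1)^{3}$ times the target integrand, so $I = (-1)^{3}\,\frac{d^{3}J}{da^{3}} = - \frac{75 \sqrt{\pi}}{8 a^{\frac{7}{2}}}$.

Setting $a = \frac{5}{4}$:
$$I = - \frac{48 \sqrt{5} \sqrt{\pi}}{25}.$$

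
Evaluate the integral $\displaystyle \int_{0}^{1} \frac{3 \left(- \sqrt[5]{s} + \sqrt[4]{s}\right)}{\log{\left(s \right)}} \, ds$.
$- \log{\left(\frac{13824}{15625} \right)}$

Replace the exponent $\frac{1}{5}$ by a parameter $a$: let $I(a) = \int_{0}^{1} \frac{3 \left(\sqrt[4]{s} - s^{a}\right)}{\log{\left(s \right)}} \, ds$.

Since $\dfrac{\partial}{\partial a}\,s^{a} = s^{a} \ln s$, the $\ln s$ in the denominator cancels and
$$\frac{dI}{da} = \int_{0}^{1} -3 s^{a} \, ds = -3 \left[\frac{s^{a+1}}{a+1}\right]_0^1 = - \frac{3}{a + 1}.$$

Integrating with respect to $a$ gives $I(a) = - \log{\left(\frac{64 \left(a + 1\right)^{3}}{125} \right)} + C$.

At $a = \frac{1}{4}$ the integrand is identically $0$, so $I(\frac{1}{4}) = 0$. The closed form gives $0$, hence $C = 0$.

Setting $a = \frac{1}{5}$:
$$I = - \log{\left(\frac{13824}{15625} \right)}.$$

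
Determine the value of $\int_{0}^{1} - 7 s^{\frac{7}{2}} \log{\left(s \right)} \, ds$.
$\frac{28}{81}$

Start from the elementary integral
$$J(a) = \int_{0}^{1} - 7 s^{a} \, ds = - \frac{7}{a + 1}.$$

Differentiating under the integral sign brings down a factor of $\ln s$:
$$\frac{dJ}{da} = \int_{0}^{1} - 7 s^{a} \log{\left(s \right)} \, ds = \frac{7}{\left(a + 1\right)^{2}}.$$

The integral on the left is $I$, so $I = \frac{7}{\left(a + 1\right)^{2}}$.

Setting $a = \frac{7}{2}$:
$$I = \frac{28}{81}.$$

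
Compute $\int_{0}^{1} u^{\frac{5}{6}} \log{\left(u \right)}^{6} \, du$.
$\frac{201553920}{19487171}$

Begin with the known integral
$$J(a) = \int_{0}^{1} u^{a} \, du = \frac{1}{a + 1}.$$

Differentiating under the integral sign brings down a factor of $\ln u$:
$$\frac{dJ}{da} = \int_{0}^{1} u^{a} \log{\left(u \right)} \, du = - \frac{1}{\left(a + 1\right)^{2}}.$$

Repeating $6$ times in total — each differentiation brings down another $\ln u$ — gives
$$\frac{d^{6}J}{da^{6}} = \int_{0}^{1} u^{a} \log{\left(u \right)}^{6} \, du = \frac{720}{\left(a + 1\right)^{7}},$$
and the integrand here is exactly the target integrand, so $I = \frac{720}{\left(a + 1\right)^{7}}$.

Setting $a = \frac{5}{6}$:
$$I = \frac{201553920}{19487171}.$$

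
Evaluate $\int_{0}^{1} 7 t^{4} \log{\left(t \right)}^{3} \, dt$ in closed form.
$- \frac{42}{625}$

Consider the simpler parametrised integral
$$J(a) = \int_{0}^{1} 7 t^{a} \, dt = \frac{7}{a + 1}.$$

Differentiating under the integral sign brings down a factor of $\ln t$:
$$\frac{dJ}{da} = \int_{0}^{1} 7 t^{a} \log{\left(t \right)} \, dt = - \frac{7}{\left(a + 1\right)^{2}}.$$

Repeating $3$ times in total — each differentiation brings down another $\ln t$ — gives
$$\frac{d^{3}J}{da^{3}} = \int_{0}^{1} 7 t^{a} \log{\left(t \right)}^{3} \, dt = - \frac{42}{\left(a + 1\right)^{4}},$$
and the integrand here is exactly the target integrand, so $I = - \frac{42}{\left(a + 1\right)^{4}}$.

Setting $a = 4$:
$$I = - \frac{42}{625}.$$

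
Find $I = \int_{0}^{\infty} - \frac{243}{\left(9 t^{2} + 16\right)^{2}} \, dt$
$- \frac{81 \pi}{256}$

Begin with the known result
$$J(a) = \int_{0}^{\infty} - \frac{3}{a^{2} + t^{2}} \, dt = - \frac{3 \pi}{2 a}.$$

Differentiating under the integral sign with respect to $a$,
$$\frac{dJ}{da} = \int_{0}^{\infty} \frac{6 a}{\left(a^{2} + t^{2}\right)^{2}} \, dt = \frac{3 \pi}{2 a^{2}},$$
so $\int_{0}^{\infty} - \frac{3}{\left(a^{2} + t^{2}\right)^{2}} \, dt = - \frac{3 \pi}{4 a^{3}}$.

Setting $a = \frac{4}{3}$:
$$I = - \frac{81 \pi}{256}.$$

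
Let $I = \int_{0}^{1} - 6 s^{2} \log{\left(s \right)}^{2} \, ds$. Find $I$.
$- \frac{4}{9}$

Begin with the known integral
$$J(a) = \int_{0}^{1} - 6 s^{a} \, ds = - \frac{6}{a + 1}.$$

Differentiating under the integral sign brings down a factor of $\ln s$:
$$\frac{dJ}{da} = \int_{0}^{1} - 6 s^{a} \log{\left(s \right)} \, ds = \frac{6}{\left(a + 1\right)^{2}}.$$

Repeating twice in total — each differentiation brings down another $\ln s$ — gives
$$\frac{d^{2}J}{da^{2}} = \int_{0}^{1} - 6 s^{a} \log{\left(s \right)}^{2} \, ds = - \frac{12}{\left(a + 1\right)^{3}},$$
and the integrand here is exactly the target integrand, so $I = - \frac{12}{\left(a + 1\right)^{3}}$.

Setting $a = 2$:
$$I = - \frac{4}{9}.$$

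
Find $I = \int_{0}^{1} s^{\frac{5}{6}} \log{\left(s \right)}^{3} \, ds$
$- \frac{7776}{14641}$

Start from the elementary integral
$$J(a) = \int_{0}^{1} s^{a} \, ds = \frac{1}{a + 1}.$$

Differentiating under the integral sign brings down a factor of $\ln s$:
$$\frac{dJ}{da} = \int_{0}^{1} s^{a} \log{\left(s \right)} \, ds = - \frac{1}{\left(a + 1\right)^{2}}.$$

Repeating $3$ times in total — each differentiation brings down another $\ln s$ — gives
$$\frac{d^{3}J}{da^{3}} = \int_{0}^{1} s^{a} \log{\left(s \right)}^{3} \, ds = - \frac{6}{\left(a + 1\right)^{4}},$$
and the integrand here is exactly the target integrand, so $I = - \frac{6}{\left(a + 1\right)^{4}}$.

Setting $a = \frac{5}{6}$:
$$I = - \frac{7776}{14641}.$$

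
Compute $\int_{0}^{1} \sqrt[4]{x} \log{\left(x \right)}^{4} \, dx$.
$\frac{24576}{3125}$

Begin with the known integral
$$J(a) = \int_{0}^{1} x^{a} \, dx = \frac{1}{a + 1}.$$

Differentiating under the integral sign brings down a factor of $\ln x$:
$$\frac{dJ}{da} = \int_{0}^{1} x^{a} \log{\left(x \right)} \, dx = - \frac{1}{\left(a + 1\right)^{2}}.$$

Repeating $4$ times in total — each differentiation brings down another $\ln x$ — gives
$$\frac{d^{4}J}{da^{4}} = \int_{0}^{1} x^{a} \log{\left(x \right)}^{4} \, dx = \frac{24}{\left(a + 1\right)^{5}},$$
and the integrand here is exactly the target integrand, so $I = \frac{24}{\left(a + 1\right)^{5}}$.

Setting $a = \frac{1}{4}$:
$$I = \frac{24576}{3125}.$$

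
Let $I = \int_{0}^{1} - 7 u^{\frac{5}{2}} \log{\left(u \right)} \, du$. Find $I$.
$\frac{4}{7}$

Start from the elementary integral
$$J(a) = \int_{0}^{1} - 7 u^{a} \, du = - \frac{7}{a + 1}.$$

Differentiating under the integral sign brings down a factor of $\ln u$:
$$\frac{dJ}{da} = \int_{0}^{1} - 7 u^{a} \log{\left(u \right)} \, du = \frac{7}{\left(a + 1\right)^{2}}.$$

The integral on the left is $I$, so $I = \frac{7}{\left(a + 1\right)^{2}}$.

Setting $a = \frac{5}{2}$:
$$I = \frac{4}{7}.$$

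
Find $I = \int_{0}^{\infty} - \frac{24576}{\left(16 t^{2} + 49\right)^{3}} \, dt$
$- \frac{1152 \pi}{16807}$

Start from the standard arctangent integral
$$J(a) = \int_{0}^{\infty} - \frac{6}{a^{2} + t^{2}} \, dt = - \frac{3 \pi}{a}.$$

Differentiating under the integral sign with respect to $a$,
$$\frac{dJ}{da} = \int_{0}^{\infty} \frac{12 a}{\left(a^{2} + t^{2}\right)^{2}} \, dt = \frac{3 \pi}{a^{2}},$$
so $\int_{0}^{\infty} - \frac{6}{\left(a^{2} + t^{2}\right)^{2}} \, dt = - \frac{3 \pi}{2 a^{3}}$.

Repeating — each differentiation of $1/(t^2+a^2)^j$ produces $-2ja/(t^2+a^2)^{j+1}$ — and dividing through by $-2ja$ at each step yields, after $2$ differentiations in total,
$$\int_{0}^{\infty} - \frac{6}{\left(a^{2} + t^{2}\right)^{3}} \, dt = - \frac{9 \pi}{8 a^{5}}.$$

Setting $a = \frac{7}{4}$:
$$I = - \frac{1152 \pi}{16807}.$$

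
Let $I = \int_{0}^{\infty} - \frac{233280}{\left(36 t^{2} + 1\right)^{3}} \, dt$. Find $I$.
$- 7290 \pi$

Begin with the known result
$$J(a) = \int_{0}^{\infty} - \frac{5}{a^{2} + t^{2}} \, dt = - \frac{5 \pi}{2 a}.$$

Differentiating under the integral sign with respect to $a$,
$$\frac{dJ}{da} = \int_{0}^{\infty} \frac{10 a}{\left(a^{2} + t^{2}\right)^{2}} \, dt = \frac{5 \pi}{2 a^{2}},$$
so $\int_{0}^{\infty} - \frac{5}{\left(a^{2} + t^{2}\right)^{2}} \, dt = - \frac{5 \pi}{4 a^{3}}$.

Repeating — each differentiation of $1/(t^2+a^2)^j$ produces $-2ja/(t^2+a^2)^{j+1}$ — and dividing through by $-2ja$ at each step yields, after $2$ differentiations in total,
$$\int_{0}^{\infty} - \frac{5}{\left(a^{2} + t^{2}\right)^{3}} \, dt = - \frac{15 \pi}{16 a^{5}}.$$

Setting $a = \frac{1}{6}$:
$$I = - 7290 \pi.$$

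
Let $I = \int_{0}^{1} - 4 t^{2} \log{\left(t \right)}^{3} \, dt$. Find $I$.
$\frac{8}{27}$

Consider the simpler parametrised integral
$$J(a) = \int_{0}^{1} - 4 t^{a} \, dt = - \frac{4}{a + 1}.$$

Differentiating under the integral sign brings down a factor of $\ln t$:
$$\frac{dJ}{da} = \int_{0}^{1} - 4 t^{a} \log{\left(t \right)} \, dt = \frac{4}{\left(a + 1\right)^{2}}.$$

Repeating $3$ times in total — each differentiation brings down another $\ln t$ — gives
$$\frac{d^{3}J}{da^{3}} = \int_{0}^{1} - 4 t^{a} \log{\left(t \right)}^{3} \, dt = \frac{24}{\left(a + 1\right)^{4}},$$
and the integrand here is exactly the target integrand, so $I = \frac{24}{\left(a + 1\right)^{4}}$.

Setting $a = 2$:
$$I = \frac{8}{27}.$$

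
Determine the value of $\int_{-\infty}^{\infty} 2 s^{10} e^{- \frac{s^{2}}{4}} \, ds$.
$120960 \sqrt{\pi}$

Begin with the known integral
$$J(a) = \int_{-\infty}^{\infty} 2 e^{- a s^{2}} \, ds = \frac{2 \sqrt{\pi}}{\sqrt{a}}.$$

Differentiating under the integral sign brings down a factor of $(-s^2)$:
$$\frac{dJ}{da} = \int_{-\infty}^{\infty} - 2 s^{2} e^{- a s^{2}} \, ds = - \frac{\sqrt{\pi}}{a^{\frac{3}{2}}}.$$

Repeating $5$ times in total — each differentiation brings down another $(-s^2)$ — gives
$$\frac{d^{5}J}{da^{5}} = \int_{-\infty}^{\infty} - 2 s^{10} e^{- a s^{2}} \, ds = - \frac{945 \sqrt{\pi}}{16 a^{\frac{11}{2}}},$$
and the integrand here is $(-1)^{5}$ times the target integrand, so $I = (-1)^{5}\,\frac{d^{5}J}{da^{5}} = \frac{945 \sqrt{\pi}}{16 a^{\frac{11}{2}}}$.

Setting $a = \frac{1}{4}$:
$$I = 120960 \sqrt{\pi}.$$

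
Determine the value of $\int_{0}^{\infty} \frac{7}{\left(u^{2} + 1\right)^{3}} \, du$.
$\frac{21 \pi}{16}$

Recall the elementary integral
$$J(a) = \int_{0}^{\infty} \frac{7}{a^{2} + u^{2}} \, du = \frac{7 \pi}{2 a}.$$

Differentiating under the integral sign with respect to $a$,
$$\frac{dJ}{da} = \int_{0}^{\infty} - \frac{14 a}{\left(a^{2} + u^{2}\right)^{2}} \, du = - \frac{7 \pi}{2 a^{2}},$$
so $\int_{0}^{\infty} \frac{7}{\left(a^{2} + u^{2}\right)^{2}} \, du = \frac{7 \pi}{4 a^{3}}$.

Repeating — each differentiation of $1/(u^2+a^2)^j$ produces $-2ja/(u^2+a^2)^{j+1}$ — and dividing through by $-2ja$ at each step yields, after $2$ differentiations in total,
$$\int_{0}^{\infty} \frac{7}{\left(a^{2} + u^{2}\right)^{3}} \, du = \frac{21 \pi}{16 a^{5}}.$$

Setting $a = 1$:
$$I = \frac{21 \pi}{16}.$$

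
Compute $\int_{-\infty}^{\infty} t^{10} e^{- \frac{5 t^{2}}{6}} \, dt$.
$\frac{45927 \sqrt{30} \sqrt{\pi}}{3125}$

Consider the simpler parametrised integral
$$J(a) = \int_{-\infty}^{\infty} e^{- a t^{2}} \, dt = \frac{\sqrt{\pi}}{\sqrt{a}}.$$

Differentiating under the integral sign brings down a factor of $(-t^2)$:
$$\frac{dJ}{da} = \int_{-\infty}^{\infty} - t^{2} e^{- a t^{2}} \, dt = - \frac{\sqrt{\pi}}{2 a^{\frac{3}{2}}}.$$

Repeating $5$ times in total — each differentiation brings down another $(-t^2)$ — gives
$$\frac{d^{5}J}{da^{5}} = \int_{-\infty}^{\infty} - t^{10} e^{- a t^{2}} \, dt = - \frac{945 \sqrt{\pi}}{32 a^{\frac{11}{2}}},$$
and the integrand here is $(-1)^{5}$ times the target integrand, so $I = (-1)^{5}\,\frac{d^{5}J}{da^{5}} = \frac{945 \sqrt{\pi}}{32 a^{\frac{11}{2}}}$.

Setting $a = \frac{5}{6}$:
$$I = \frac{45927 \sqrt{30} \sqrt{\pi}}{3125}.$$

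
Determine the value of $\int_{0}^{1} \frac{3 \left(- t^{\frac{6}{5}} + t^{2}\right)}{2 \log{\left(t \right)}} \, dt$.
$\log{\left(\frac{15 \sqrt{165}}{121} \right)}$

Replace the exponent $2$ by a parameter $a$: let $I(a) = \int_{0}^{1} \frac{3 \left(- t^{\frac{6}{5}} + t^{a}\right)}{2 \log{\left(t \right)}} \, dt$.

Since $\dfrac{\partial}{\partial a}\,t^{a} = t^{a} \ln t$, the $\ln t$ in the denominator cancels and
$$\frac{dI}{da} = \int_{0}^{1} \frac{3}{2} t^{a} \, dt = \frac{3}{2} \left[\frac{t^{a+1}}{a+1}\right]_0^1 = \frac{3}{2 \left(a + 1\right)}.$$

Integrating with respect to $a$ gives $I(a) = \log{\left(\frac{5 \sqrt{55} \left(a + 1\right)^{\frac{3}{2}}}{121} \right)} + C$.

At $a = \frac{6}{5}$ the integrand is identically $0$, so $I(\frac{6}{5}) = 0$. The closed form gives $0$, hence $C = 0$.

Setting $a = 2$:
$$I = \log{\left(\frac{15 \sqrt{165}}{121} \right)}.$$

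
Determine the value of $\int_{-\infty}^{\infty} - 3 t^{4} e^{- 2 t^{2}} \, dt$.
$- \frac{9 \sqrt{2} \sqrt{\pi}}{32}$

Start from the elementary integral
$$J(a) = \int_{-\infty}^{\infty} - 3 e^{- a t^{2}} \, dt = - \frac{3 \sqrt{\pi}}{\sqrt{a}}.$$

Differentiating under the integral sign brings down a factor of $(-t^2)$:
$$\frac{dJ}{da} = \int_{-\infty}^{\infty} 3 t^{2} e^{- a t^{2}} \, dt = \frac{3 \sqrt{\pi}}{2 a^{\frac{3}{2}}}.$$

Repeating twice in total — each differentiation brings down another $(-t^2)$ — gives
$$\frac{d^{2}J}{da^{2}} = \int_{-\infty}^{\infty} - 3 t^{4} e^{- a t^{2}} \, dt = - \frac{9 \sqrt{\pi}}{4 a^{\frac{5}{2}}},$$
and the integrand here is exactly the target integrand, so $I = - \frac{9 \sqrt{\pi}}{4 a^{\frac{5}{2}}}$.

Setting $a = 2$:
$$I = - \frac{9 \sqrt{2} \sqrt{\pi}}{32}.$$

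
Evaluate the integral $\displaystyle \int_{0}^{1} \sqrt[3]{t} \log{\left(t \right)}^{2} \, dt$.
$\frac{27}{32}$

Consider the simpler parametrised integral
$$J(a) = \int_{0}^{1} t^{a} \, dt = \frac{1}{a + 1}.$$

Differentiating under the integral sign brings down a factor of $\ln t$:
$$\frac{dJ}{da} = \int_{0}^{1} t^{a} \log{\left(t \right)} \, dt = - \frac{1}{\left(a + 1\right)^{2}}.$$

Repeating twice in total — each differentiation brings down another $\ln t$ — gives
$$\frac{d^{2}J}{da^{2}} = \int_{0}^{1} t^{a} \log{\left(t \right)}^{2} \, dt = \frac{2}{\left(a + 1\right)^{3}},$$
and the integrand here is exactly the target integrand, so $I = \frac{2}{\left(a + 1\right)^{3}}$.

Setting $a = \frac{1}{3}$:
$$I = \frac{27}{32}.$$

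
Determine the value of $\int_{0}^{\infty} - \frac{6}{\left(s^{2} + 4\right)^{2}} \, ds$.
$- \frac{3 \pi}{16}$

Recall the elementary integral
$$J(a) = \int_{0}^{\infty} - \frac{6}{a^{2} + s^{2}} \, ds = - \frac{3 \pi}{a}.$$

Differentiating under the integral sign with respect to $a$,
$$\frac{dJ}{da} = \int_{0}^{\infty} \frac{12 a}{\left(a^{2} + s^{2}\right)^{2}} \, ds = \frac{3 \pi}{a^{2}},$$
so $\int_{0}^{\infty} - \frac{6}{\left(a^{2} + s^{2}\right)^{2}} \, ds = - \frac{3 \pi}{2 a^{3}}$.

Setting $a = 2$:
$$I = - \frac{3 \pi}{16}.$$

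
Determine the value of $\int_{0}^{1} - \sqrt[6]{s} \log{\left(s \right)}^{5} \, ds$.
$\frac{5598720}{117649}$

Consider the simpler parametrised integral
$$J(a) = \int_{0}^{1} - s^{a} \, ds = - \frac{1}{a + 1}.$$

Differentiating under the integral sign brings down a factor of $\ln s$:
$$\frac{dJ}{da} = \int_{0}^{1} - s^{a} \log{\left(s \right)} \, ds = \frac{1}{\left(a + 1\right)^{2}}.$$

Repeating $5$ times in total — each differentiation brings down another $\ln s$ — gives
$$\frac{d^{5}J}{da^{5}} = \int_{0}^{1} - s^{a} \log{\left(s \right)}^{5} \, ds = \frac{120}{\left(a + 1\right)^{6}},$$
and the integrand here is exactly the target integrand, so $I = \frac{120}{\left(a + 1\right)^{6}}$.

Setting $a = \frac{1}{6}$:
$$I = \frac{5598720}{117649}.$$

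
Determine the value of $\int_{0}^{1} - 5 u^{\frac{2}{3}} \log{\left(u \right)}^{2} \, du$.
$- \frac{54}{25}$

Consider the simpler parametrised integral
$$J(a) = \int_{0}^{1} - 5 u^{a} \, du = - \frac{5}{a + 1}.$$

Differentiating under the integral sign brings down a factor of $\ln u$:
$$\frac{dJ}{da} = \int_{0}^{1} - 5 u^{a} \log{\left(u \right)} \, du = \frac{5}{\left(a + 1\right)^{2}}.$$

Repeating twice in total — each differentiation brings down another $\ln u$ — gives
$$\frac{d^{2}J}{da^{2}} = \int_{0}^{1} - 5 u^{a} \log{\left(u \right)}^{2} \, du = - \frac{10}{\left(a + 1\right)^{3}},$$
and the integrand here is exactly the target integrand, so $I = - \frac{10}{\left(a + 1\right)^{3}}$.

Setting $a = \frac{2}{3}$:
$$I = - \frac{54}{25}.$$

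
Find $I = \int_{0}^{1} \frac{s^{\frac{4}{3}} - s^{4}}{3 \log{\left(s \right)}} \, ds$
$- \frac{\log{\left(15 \right)}}{3} + \frac{\log{\left(7 \right)}}{3}$

Introduce a parameter $a$ in the exponent: let $I(a) = \int_{0}^{1} \frac{- s^{4} + s^{a}}{3 \log{\left(s \right)}} \, ds$.

Since $\dfrac{\partial}{\partial a}\,s^{a} = s^{a} \ln s$, the $\ln s$ in the denominator cancels and
$$\frac{dI}{da} = \int_{0}^{1} \frac{1}{3} s^{a} \, ds = \frac{1}{3} \left[\frac{s^{a+1}}{a+1}\right]_0^1 = \frac{1}{3 \left(a + 1\right)}.$$

Integrating with respect to $a$ gives $I(a) = \frac{\log{\left(a + 1 \right)}}{3} - \frac{\log{\left(5 \right)}}{3} + C$.

At $a = 4$ the integrand is identically $0$, so $I(4) = 0$. The closed form gives $0$, hence $C = 0$.

Setting $a = \frac{4}{3}$:
$$I = - \frac{\log{\left(15 \right)}}{3} + \frac{\log{\left(7 \right)}}{3}.$$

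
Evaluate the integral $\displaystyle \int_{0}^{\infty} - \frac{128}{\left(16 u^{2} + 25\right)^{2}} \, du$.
$- \frac{8 \pi}{125}$

Begin with the known result
$$J(a) = \int_{0}^{\infty} - \frac{1}{2 \left(a^{2} + u^{2}\right)} \, du = - \frac{\pi}{4 a}.$$

Differentiating under the integral sign with respect to $a$,
$$\frac{dJ}{da} = \int_{0}^{\infty} \frac{a}{\left(a^{2} + u^{2}\right)^{2}} \, du = \frac{\pi}{4 a^{2}},$$
so $\int_{0}^{\infty} - \frac{1}{2 \left(a^{2} + u^{2}\right)^{2}} \, du = - \frac{\pi}{8 a^{3}}$.

Setting $a = \frac{5}{4}$:
$$I = - \frac{8 \pi}{125}.$$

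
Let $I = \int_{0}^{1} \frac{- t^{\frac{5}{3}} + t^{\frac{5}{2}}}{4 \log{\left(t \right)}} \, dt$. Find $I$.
$\log{\left(\frac{\sqrt[4]{21}}{2} \right)}$

Consider the one-parameter family: let $I(a) = \int_{0}^{1} \frac{t^{\frac{5}{2}} - t^{a}}{4 \log{\left(t \right)}} \, dt$.

Since $\dfrac{\partial}{\partial a}\,t^{a} = t^{a} \ln t$, the $\ln t$ in the denominator cancels and
$$\frac{dI}{da} = \int_{0}^{1} - \frac{1}{4} t^{a} \, dt = - \frac{1}{4} \left[\frac{t^{a+1}}{a+1}\right]_0^1 = - \frac{1}{4 a + 4}.$$

Integrating with respect to $a$ gives $I(a) = - \frac{\log{\left(a + 1 \right)}}{4} - \frac{\log{\left(2 \right)}}{4} + \frac{\log{\left(7 \right)}}{4} + C$.

At $a = \frac{5}{2}$ the integrand is identically $0$, so $I(\frac{5}{2}) = 0$. The closed form gives $0$, hence $C = 0$.

Setting $a = \frac{5}{3}$:
$$I = \log{\left(\frac{\sqrt[4]{21}}{2} \right)}.$$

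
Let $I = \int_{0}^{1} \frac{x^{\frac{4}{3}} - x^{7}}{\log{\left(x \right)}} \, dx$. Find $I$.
$\log{\left(\frac{7}{24} \right)}$

Introduce a parameter $a$ in the exponent: let $I(a) = \int_{0}^{1} \frac{- x^{7} + x^{a}}{\log{\left(x \right)}} \, dx$.

Since $\dfrac{\partial}{\partial a}\,x^{a} = x^{a} \ln x$, the $\ln x$ in the denominator cancels and
$$\frac{dI}{da} = \int_{0}^{1} x^{a} \, dx = \left[\frac{x^{a+1}}{a+1}\right]_0^1 = \frac{1}{a + 1}.$$

Integrating with respect to $a$ gives $I(a) = \log{\left(\frac{a}{8} + \frac{1}{8} \right)} + C$.

At $a = 7$ the integrand is identically $0$, so $I(7) = 0$. The closed form gives $0$, hence $C = 0$.

Setting $a = \frac{4}{3}$:
$$I = \log{\left(\frac{7}{24} \right)}.$$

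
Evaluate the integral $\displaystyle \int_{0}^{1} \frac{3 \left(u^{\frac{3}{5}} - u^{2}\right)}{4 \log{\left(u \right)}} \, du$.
$- \log{\left(\frac{30^{\frac{3}{4}}}{8} \right)}$

Replace the exponent $2$ by a parameter $a$: let $I(a) = \int_{0}^{1} \frac{3 \left(u^{\frac{3}{5}} - u^{a}\right)}{4 \log{\left(u \right)}} \, du$.

Since $\dfrac{\partial}{\partial a}\,u^{a} = u^{a} \ln u$, the $\ln u$ in the denominator cancels and
$$\frac{dI}{da} = \int_{0}^{1} - \frac{3}{4} u^{a} \, du = - \frac{3}{4} \left[\frac{u^{a+1}}{a+1}\right]_0^1 = - \frac{3}{4 a + 4}.$$

Integrating with respect to $a$ gives $I(a) = - \log{\left(\frac{10^{\frac{3}{4}} \left(a + 1\right)^{\frac{3}{4}}}{8} \right)} + C$.

At $a = \frac{3}{5}$ the integrand is identically $0$, so $I(\frac{3}{5}) = 0$. The closed form gives $0$, hence $C = 0$.

Setting $a = 2$:
$$I = - \log{\left(\frac{30^{\frac{3}{4}}}{8} \right)}.$$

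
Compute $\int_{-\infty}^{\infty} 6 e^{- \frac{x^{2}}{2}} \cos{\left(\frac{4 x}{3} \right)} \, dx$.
$\frac{6 \sqrt{2} \sqrt{\pi}}{e^{\frac{8}{9}}}$

Treat the cosine frequency as a parameter and define $I(b) = \int_{-\infty}^{\infty} 6 e^{- \frac{x^{2}}{2}} \cos{\left(b x \right)} \, dx$.

Differentiating under the integral sign,
$$I'(b) = \int_{-\infty}^{\infty} - 6 x e^{- \frac{x^{2}}{2}} \sin{\left(b x \right)} \, dx.$$

Integrate $\int_{-\infty}^{\infty} x \sin(b x)\, e^{- \frac{x^{2}}{2}}\, dx$ by parts with $u = \sin(b x)$ and $dv = x\, e^{- \frac{x^{2}}{2}}\, dx$, giving $v = - e^{- \frac{x^{2}}{2}}$. The boundary term vanishes and
$$\int_{-\infty}^{\infty} x \sin(b x)\, e^{- \frac{x^{2}}{2}}\, dx = b \int_{-\infty}^{\infty} \cos(b x)\, e^{- \frac{x^{2}}{2}}\, dx,$$
so $I'(b) = - b\, I(b)$.

This is a separable first-order ODE; solving with the initial condition $I(0) = \int_{-\infty}^{\infty} 6 e^{- \frac{x^{2}}{2}}\,dx = 6 \sqrt{2} \sqrt{\pi}$ gives
$$I(b) = 6 \sqrt{2} \sqrt{\pi} e^{- \frac{b^{2}}{2}}.$$

Setting $b = \frac{4}{3}$:
$$I = \frac{6 \sqrt{2} \sqrt{\pi}}{e^{\frac{8}{9}}}.$$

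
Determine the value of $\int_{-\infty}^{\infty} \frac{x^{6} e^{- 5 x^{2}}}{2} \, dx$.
$\frac{3 \sqrt{5} \sqrt{\pi}}{2000}$

Consider the simpler parametrised integral
$$J(a) = \int_{-\infty}^{\infty} \frac{e^{- a x^{2}}}{2} \, dx = \frac{\sqrt{\pi}}{2 \sqrt{a}}.$$

Differentiating under the integral sign brings down a factor of $(-x^2)$:
$$\frac{dJ}{da} = \int_{-\infty}^{\infty} - \frac{x^{2} e^{- a x^{2}}}{2} \, dx = - \frac{\sqrt{\pi}}{4 a^{\frac{3}{2}}}.$$

Repeating $3$ times in total — each differentiation brings down another $(-x^2)$ — gives
$$\frac{d^{3}J}{da^{3}} = \int_{-\infty}^{\infty} - \frac{x^{6} e^{- a x^{2}}}{2} \, dx = - \frac{15 \sqrt{\pi}}{16 a^{\frac{7}{2}}},$$
and the integrand here is $(-1)^{3}$ times the target integrand, so $I = (-1)^{3}\,\frac{d^{3}J}{da^{3}} = \frac{15 \sqrt{\pi}}{16 a^{\frac{7}{2}}}$.

Setting $a = 5$:
$$I = \frac{3 \sqrt{5} \sqrt{\pi}}{2000}.$$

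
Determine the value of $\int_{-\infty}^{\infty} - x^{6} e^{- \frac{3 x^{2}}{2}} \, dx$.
$- \frac{5 \sqrt{6} \sqrt{\pi}}{27}$

Consider the simpler parametrised integral
$$J(a) = \int_{-\infty}^{\infty} - e^{- a x^{2}} \, dx = - \frac{\sqrt{\pi}}{\sqrt{a}}.$$

Differentiating under the integral sign brings down a factor of $(-x^2)$:
$$\frac{dJ}{da} = \int_{-\infty}^{\infty} x^{2} e^{- a x^{2}} \, dx = \frac{\sqrt{\pi}}{2 a^{\frac{3}{2}}}.$$

Repeating $3$ times in total — each differentiation brings down another $(-x^2)$ — gives
$$\frac{d^{3}J}{da^{3}} = \int_{-\infty}^{\infty} x^{6} e^{- a x^{2}} \, dx = \frac{15 \sqrt{\pi}}{8 a^{\frac{7}{2}}},$$
and the integrand here is $(-1)^{3}$ times the target integrand, so $I = (-1)^{3}\,\frac{d^{3}J}{da^{3}} = - \frac{15 \sqrt{\pi}}{8 a^{\frac{7}{2}}}$.

Setting $a = \frac{3}{2}$:
$$I = - \frac{5 \sqrt{6} \sqrt{\pi}}{27}.$$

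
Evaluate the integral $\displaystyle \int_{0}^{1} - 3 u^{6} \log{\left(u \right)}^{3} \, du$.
$\frac{18}{2401}$

Start from the elementary integral
$$J(a) = \int_{0}^{1} - 3 u^{a} \, du = - \frac{3}{a + 1}.$$

Differentiating under the integral sign brings down a factor of $\ln u$:
$$\frac{dJ}{da} = \int_{0}^{1} - 3 u^{a} \log{\left(u \right)} \, du = \frac{3}{\left(a + 1\right)^{2}}.$$

Repeating $3$ times in total — each differentiation brings down another $\ln u$ — gives
$$\frac{d^{3}J}{da^{3}} = \int_{0}^{1} - 3 u^{a} \log{\left(u \right)}^{3} \, du = \frac{18}{\left(a + 1\right)^{4}},$$
and the integrand here is exactly the target integrand, so $I = \frac{18}{\left(a + 1\right)^{4}}$.

Setting $a = 6$:
$$I = \frac{18}{2401}.$$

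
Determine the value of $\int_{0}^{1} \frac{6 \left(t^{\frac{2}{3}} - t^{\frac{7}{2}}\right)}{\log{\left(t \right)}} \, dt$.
$- \log{\left(\frac{387420489}{1000000} \right)}$

Replace the exponent $\frac{7}{2}$ by a parameter $a$: let $I(a) = \int_{0}^{1} \frac{6 \left(t^{\frac{2}{3}} - t^{a}\right)}{\log{\left(t \right)}} \, dt$.

Since $\dfrac{\partial}{\partial a}\,t^{a} = t^{a} \ln t$, the $\ln t$ in the denominator cancels and
$$\frac{dI}{da} = \int_{0}^{1} -6 t^{a} \, dt = -6 \left[\frac{t^{a+1}}{a+1}\right]_0^1 = - \frac{6}{a + 1}.$$

Integrating with respect to $a$ gives $I(a) = - \log{\left(\frac{729 \left(a + 1\right)^{6}}{15625} \right)} + C$.

At $a = \frac{2}{3}$ the integrand is identically $0$, so $I(\frac{2}{3}) = 0$. The closed form gives $0$, hence $C = 0$.

Setting $a = \frac{7}{2}$:
$$I = - \log{\left(\frac{387420489}{1000000} \right)}.$$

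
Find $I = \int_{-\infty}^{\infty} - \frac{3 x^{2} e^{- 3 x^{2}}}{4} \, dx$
$- \frac{\sqrt{3} \sqrt{\pi}}{24}$

Consider the simpler parametrised integral
$$J(a) = \int_{-\infty}^{\infty} - \frac{3 e^{- a x^{2}}}{4} \, dx = - \frac{3 \sqrt{\pi}}{4 \sqrt{a}}.$$

Differentiating under the integral sign brings down a factor of $(-x^2)$:
$$\frac{dJ}{da} = \int_{-\infty}^{\infty} \frac{3 x^{2} e^{- a x^{2}}}{4} \, dx = \frac{3 \sqrt{\pi}}{8 a^{\frac{3}{2}}}.$$

The integral on the left is $-I$, so $I = - \frac{3 \sqrt{\pi}}{8 a^{\frac{3}{2}}}$.

Setting $a = 3$:
$$I = - \frac{\sqrt{3} \sqrt{\pi}}{24}.$$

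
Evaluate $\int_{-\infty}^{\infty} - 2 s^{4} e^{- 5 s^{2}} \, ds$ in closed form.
$- \frac{3 \sqrt{5} \sqrt{\pi}}{250}$

Consider the simpler parametrised integral
$$J(a) = \int_{-\infty}^{\infty} - 2 e^{- a s^{2}} \, ds = - \frac{2 \sqrt{\pi}}{\sqrt{a}}.$$

Differentiating under the integral sign brings down a factor of $(-s^2)$:
$$\frac{dJ}{da} = \int_{-\infty}^{\infty} 2 s^{2} e^{- a s^{2}} \, ds = \frac{\sqrt{\pi}}{a^{\frac{3}{2}}}.$$

Repeating twice in total — each differentiation brings down another $(-s^2)$ — gives
$$\frac{d^{2}J}{da^{2}} = \int_{-\infty}^{\infty} - 2 s^{4} e^{- a s^{2}} \, ds = - \frac{3 \sqrt{\pi}}{2 a^{\frac{5}{2}}},$$
and the integrand here is exactly the target integrand, so $I = - \frac{3 \sqrt{\pi}}{2 a^{\frac{5}{2}}}$.

Setting $a = 5$:
$$I = - \frac{3 \sqrt{5} \sqrt{\pi}}{250}.$$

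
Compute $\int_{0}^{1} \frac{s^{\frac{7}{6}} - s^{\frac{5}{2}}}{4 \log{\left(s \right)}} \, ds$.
$- \frac{\log{\left(21 \right)}}{4} + \frac{\log{\left(13 \right)}}{4}$

Replace the exponent $\frac{7}{6}$ by a parameter $a$: let $I(a) = \int_{0}^{1} \frac{- s^{\frac{5}{2}} + s^{a}}{4 \log{\left(s \right)}} \, ds$.

Since $\dfrac{\partial}{\partial a}\,s^{a} = s^{a} \ln s$, the $\ln s$ in the denominator cancels and
$$\frac{dI}{da} = \int_{0}^{1} \frac{1}{4} s^{a} \, ds = \frac{1}{4} \left[\frac{s^{a+1}}{a+1}\right]_0^1 = \frac{1}{4 \left(a + 1\right)}.$$

Integrating with respect to $a$ gives $I(a) = \frac{\log{\left(a + 1 \right)}}{4} - \frac{\log{\left(7 \right)}}{4} + \frac{\log{\left(2 \right)}}{4} + C$.

At $a = \frac{5}{2}$ the integrand is identically $0$, so $I(\frac{5}{2}) = 0$. The closed form gives $0$, hence $C = 0$.

Setting $a = \frac{7}{6}$:
$$I = - \frac{\log{\left(21 \right)}}{4} + \frac{\log{\left(13 \right)}}{4}.$$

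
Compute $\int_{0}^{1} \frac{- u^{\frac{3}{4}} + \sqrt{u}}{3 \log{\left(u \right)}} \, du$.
$- \frac{\log{\left(7 \right)}}{3} + \frac{\log{\left(2 \right)}}{3} + \frac{\log{\left(3 \right)}}{3}$

Introduce a parameter $a$ in the exponent: let $I(a) = \int_{0}^{1} \frac{\sqrt{u} - u^{a}}{3 \log{\left(u \right)}} \, du$.

Since $\dfrac{\partial}{\partial a}\,u^{a} = u^{a} \ln u$, the $\ln u$ in the denominator cancels and
$$\frac{dI}{da} = \int_{0}^{1} - \frac{1}{3} u^{a} \, du = - \frac{1}{3} \left[\frac{u^{a+1}}{a+1}\right]_0^1 = - \frac{1}{3 a + 3}.$$

Integrating with respect to $a$ gives $I(a) = - \frac{\log{\left(a + 1 \right)}}{3} - \frac{\log{\left(2 \right)}}{3} + \frac{\log{\left(3 \right)}}{3} + C$.

At $a = \frac{1}{2}$ the integrand is identically $0$, so $I(\frac{1}{2}) = 0$. The closed form gives $0$, hence $C = 0$.

Setting $a = \frac{3}{4}$:
$$I = - \frac{\log{\left(7 \right)}}{3} + \frac{\log{\left(2 \right)}}{3} + \frac{\log{\left(3 \right)}}{3}.$$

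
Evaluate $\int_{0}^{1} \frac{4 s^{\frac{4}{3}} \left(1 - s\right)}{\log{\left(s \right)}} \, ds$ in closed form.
$\log{\left(\frac{2401}{10000} \right)}$

Introduce a parameter $a$ in the exponent: let $I(a) = \int_{0}^{1} \frac{4 \left(- s^{\frac{7}{3}} + s^{a}\right)}{\log{\left(s \right)}} \, ds$.

Since $\dfrac{\partial}{\partial a}\,s^{a} = s^{a} \ln s$, the $\ln s$ in the denominator cancels and
$$\frac{dI}{da} = \int_{0}^{1} 4 s^{a} \, ds = 4 \left[\frac{s^{a+1}}{a+1}\right]_0^1 = \frac{4}{a + 1}.$$

Integrating with respect to $a$ gives $I(a) = \log{\left(\frac{81 \left(a + 1\right)^{4}}{10000} \right)} + C$.

At $a = \frac{7}{3}$ the integrand is identically $0$, so $I(\frac{7}{3}) = 0$. The closed form gives $0$, hence $C = 0$.

Setting $a = \frac{4}{3}$:
$$I = \log{\left(\frac{2401}{10000} \right)}.$$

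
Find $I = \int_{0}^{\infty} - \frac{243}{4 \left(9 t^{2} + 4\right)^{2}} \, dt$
$- \frac{81 \pi}{128}$

Begin with the known result
$$J(a) = \int_{0}^{\infty} - \frac{3}{4 \left(a^{2} + t^{2}\right)} \, dt = - \frac{3 \pi}{8 a}.$$

Differentiating under the integral sign with respect to $a$,
$$\frac{dJ}{da} = \int_{0}^{\infty} \frac{3 a}{2 \left(a^{2} + t^{2}\right)^{2}} \, dt = \frac{3 \pi}{8 a^{2}},$$
so $\int_{0}^{\infty} - \frac{3}{4 \left(a^{2} + t^{2}\right)^{2}} \, dt = - \frac{3 \pi}{16 a^{3}}$.

Setting $a = \frac{2}{3}$:
$$I = - \frac{81 \pi}{128}.$$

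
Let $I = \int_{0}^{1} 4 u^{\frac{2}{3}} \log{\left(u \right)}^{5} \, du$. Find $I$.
$- \frac{69984}{3125}$

Start from the elementary integral
$$J(a) = \int_{0}^{1} 4 u^{a} \, du = \frac{4}{a + 1}.$$

Differentiating under the integral sign brings down a factor of $\ln u$:
$$\frac{dJ}{da} = \int_{0}^{1} 4 u^{a} \log{\left(u \right)} \, du = - \frac{4}{\left(a + 1\right)^{2}}.$$

Repeating $5$ times in total — each differentiation brings down another $\ln u$ — gives
$$\frac{d^{5}J}{da^{5}} = \int_{0}^{1} 4 u^{a} \log{\left(u \right)}^{5} \, du = - \frac{480}{\left(a + 1\right)^{6}},$$
and the integrand here is exactly the target integrand, so $I = - \frac{480}{\left(a + 1\right)^{6}}$.

Setting $a = \frac{2}{3}$:
$$I = - \frac{69984}{3125}.$$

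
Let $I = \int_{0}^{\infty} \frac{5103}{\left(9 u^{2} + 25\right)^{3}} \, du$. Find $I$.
$\frac{5103 \pi}{50000}$

Start from the standard arctangent integral
$$J(a) = \int_{0}^{\infty} \frac{7}{a^{2} + u^{2}} \, du = \frac{7 \pi}{2 a}.$$

Differentiating under the integral sign with respect to $a$,
$$\frac{dJ}{da} = \int_{0}^{\infty} - \frac{14 a}{\left(a^{2} + u^{2}\right)^{2}} \, du = - \frac{7 \pi}{2 a^{2}},$$
so $\int_{0}^{\infty} \frac{7}{\left(a^{2} + u^{2}\right)^{2}} \, du = \frac{7 \pi}{4 a^{3}}$.

Repeating — each differentiation of $1/(u^2+a^2)^j$ produces $-2ja/(u^2+a^2)^{j+1}$ — and dividing through by $-2ja$ at each step yields, after $2$ differentiations in total,
$$\int_{0}^{\infty} \frac{7}{\left(a^{2} + u^{2}\right)^{3}} \, du = \frac{21 \pi}{16 a^{5}}.$$

Setting $a = \frac{5}{3}$:
$$I = \frac{5103 \pi}{50000}.$$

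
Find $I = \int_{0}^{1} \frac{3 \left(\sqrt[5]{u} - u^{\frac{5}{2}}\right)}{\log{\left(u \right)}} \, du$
$\log{\left(\frac{1728}{42875} \right)}$

Introduce a parameter $a$ in the exponent: let $I(a) = \int_{0}^{1} \frac{3 \left(- u^{\frac{5}{2}} + u^{a}\right)}{\log{\left(u \right)}} \, du$.

Since $\dfrac{\partial}{\partial a}\,u^{a} = u^{a} \ln u$, the $\ln u$ in the denominator cancels and
$$\frac{dI}{da} = \int_{0}^{1} 3 u^{a} \, du = 3 \left[\frac{u^{a+1}}{a+1}\right]_0^1 = \frac{3}{a + 1}.$$

Integrating with respect to $a$ gives $I(a) = \log{\left(\frac{8 \left(a + 1\right)^{3}}{343} \right)} + C$.

At $a = \frac{5}{2}$ the integrand is identically $0$, so $I(\frac{5}{2}) = 0$. The closed form gives $0$, hence $C = 0$.

Setting $a = \frac{1}{5}$:
$$I = \log{\left(\frac{1728}{42875} \right)}.$$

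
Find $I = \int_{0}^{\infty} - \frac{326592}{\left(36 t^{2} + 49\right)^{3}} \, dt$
$- \frac{1458 \pi}{2401}$

Recall the elementary integral
$$J(a) = \int_{0}^{\infty} - \frac{7}{a^{2} + t^{2}} \, dt = - \frac{7 \pi}{2 a}.$$

Differentiating under the integral sign with respect to $a$,
$$\frac{dJ}{da} = \int_{0}^{\infty} \frac{14 a}{\left(a^{2} + t^{2}\right)^{2}} \, dt = \frac{7 \pi}{2 a^{2}},$$
so $\int_{0}^{\infty} - \frac{7}{\left(a^{2} + t^{2}\right)^{2}} \, dt = - \frac{7 \pi}{4 a^{3}}$.

Repeating — each differentiation of $1/(t^2+a^2)^j$ produces $-2ja/(t^2+a^2)^{j+1}$ — and dividing through by $-2ja$ at each step yields, after $2$ differentiations in total,
$$\int_{0}^{\infty} - \frac{7}{\left(a^{2} + t^{2}\right)^{3}} \, dt = - \frac{21 \pi}{16 a^{5}}.$$

Setting $a = \frac{7}{6}$:
$$I = - \frac{1458 \pi}{2401}.$$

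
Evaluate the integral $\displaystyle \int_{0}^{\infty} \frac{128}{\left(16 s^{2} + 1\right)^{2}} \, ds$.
$8 \pi$

Begin with the known result
$$J(a) = \int_{0}^{\infty} \frac{1}{2 \left(a^{2} + s^{2}\right)} \, ds = \frac{\pi}{4 a}.$$

Differentiating under the integral sign with respect to $a$,
$$\frac{dJ}{da} = \int_{0}^{\infty} - \frac{a}{\left(a^{2} + s^{2}\right)^{2}} \, ds = - \frac{\pi}{4 a^{2}},$$
so $\int_{0}^{\infty} \frac{1}{2 \left(a^{2} + s^{2}\right)^{2}} \, ds = \frac{\pi}{8 a^{3}}$.

Setting $a = \frac{1}{4}$:
$$I = 8 \pi.$$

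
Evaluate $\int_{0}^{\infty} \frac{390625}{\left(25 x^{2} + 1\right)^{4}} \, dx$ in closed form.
$\frac{390625 \pi}{32}$

Begin with the known result
$$J(a) = \int_{0}^{\infty} \frac{1}{a^{2} + x^{2}} \, dx = \frac{\pi}{2 a}.$$

Differentiating under the integral sign with respect to $a$,
$$\frac{dJ}{da} = \int_{0}^{\infty} - \frac{2 a}{\left(a^{2} + x^{2}\right)^{2}} \, dx = - \frac{\pi}{2 a^{2}},$$
so $\int_{0}^{\infty} \frac{1}{\left(a^{2} + x^{2}\right)^{2}} \, dx = \frac{\pi}{4 a^{3}}$.

Repeating — each differentiation of $1/(x^2+a^2)^j$ produces $-2ja/(x^2+a^2)^{j+1}$ — and dividing through by $-2ja$ at each step yields, after $3$ differentiations in total,
$$\int_{0}^{\infty} \frac{1}{\left(a^{2} + x^{2}\right)^{4}} \, dx = \frac{5 \pi}{32 a^{7}}.$$

Setting $a = \frac{1}{5}$:
$$I = \frac{390625 \pi}{32}.$$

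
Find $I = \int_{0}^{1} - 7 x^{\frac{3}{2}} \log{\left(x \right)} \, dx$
$\frac{28}{25}$

Start from the elementary integral
$$J(a) = \int_{0}^{1} - 7 x^{a} \, dx = - \frac{7}{a + 1}.$$

Differentiating under the integral sign brings down a factor of $\ln x$:
$$\frac{dJ}{da} = \int_{0}^{1} - 7 x^{a} \log{\left(x \right)} \, dx = \frac{7}{\left(a + 1\right)^{2}}.$$

The integral on the left is $I$, so $I = \frac{7}{\left(a + 1\right)^{2}}$.

Setting $a = \frac{3}{2}$:
$$I = \frac{28}{25}.$$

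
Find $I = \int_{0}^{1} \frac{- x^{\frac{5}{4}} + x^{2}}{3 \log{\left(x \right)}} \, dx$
$\log{\left(\frac{6^{\frac{2}{3}}}{3} \right)}$

Introduce a parameter $a$ in the exponent: let $I(a) = \int_{0}^{1} \frac{x^{2} - x^{a}}{3 \log{\left(x \right)}} \, dx$.

Since $\dfrac{\partial}{\partial a}\,x^{a} = x^{a} \ln x$, the $\ln x$ in the denominator cancels and
$$\frac{dI}{da} = \int_{0}^{1} - \frac{1}{3} x^{a} \, dx = - \frac{1}{3} \left[\frac{x^{a+1}}{a+1}\right]_0^1 = - \frac{1}{3 a + 3}.$$

Integrating with respect to $a$ gives $I(a) = - \frac{\log{\left(a + 1 \right)}}{3} + \frac{\log{\left(3 \right)}}{3} + C$.

At $a = 2$ the integrand is identically $0$, so $I(2) = 0$. The closed form gives $0$, hence $C = 0$.

Setting $a = \frac{5}{4}$:
$$I = \log{\left(\frac{6^{\frac{2}{3}}}{3} \right)}.$$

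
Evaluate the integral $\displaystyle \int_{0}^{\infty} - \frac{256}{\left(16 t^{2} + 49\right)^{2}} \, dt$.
$- \frac{16 \pi}{343}$

Begin with the known result
$$J(a) = \int_{0}^{\infty} - \frac{1}{a^{2} + t^{2}} \, dt = - \frac{\pi}{2 a}.$$

Differentiating under the integral sign with respect to $a$,
$$\frac{dJ}{da} = \int_{0}^{\infty} \frac{2 a}{\left(a^{2} + t^{2}\right)^{2}} \, dt = \frac{\pi}{2 a^{2}},$$
so $\int_{0}^{\infty} - \frac{1}{\left(a^{2} + t^{2}\right)^{2}} \, dt = - \frac{\pi}{4 a^{3}}$.

Setting $a = \frac{7}{4}$:
$$I = - \frac{16 \pi}{343}.$$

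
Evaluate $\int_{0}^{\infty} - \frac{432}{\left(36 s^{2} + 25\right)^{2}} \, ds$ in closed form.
$- \frac{18 \pi}{125}$

Begin with the known result
$$J(a) = \int_{0}^{\infty} - \frac{1}{3 \left(a^{2} + s^{2}\right)} \, ds = - \frac{\pi}{6 a}.$$

Differentiating under the integral sign with respect to $a$,
$$\frac{dJ}{da} = \int_{0}^{\infty} \frac{2 a}{3 \left(a^{2} + s^{2}\right)^{2}} \, ds = \frac{\pi}{6 a^{2}},$$
so $\int_{0}^{\infty} - \frac{1}{3 \left(a^{2} + s^{2}\right)^{2}} \, ds = - \frac{\pi}{12 a^{3}}$.

Setting $a = \frac{5}{6}$:
$$I = - \frac{18 \pi}{125}.$$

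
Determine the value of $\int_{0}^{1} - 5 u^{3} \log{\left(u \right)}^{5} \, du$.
$\frac{75}{512}$

Start from the elementary integral
$$J(a) = \int_{0}^{1} - 5 u^{a} \, du = - \frac{5}{a + 1}.$$

Differentiating under the integral sign brings down a factor of $\ln u$:
$$\frac{dJ}{da} = \int_{0}^{1} - 5 u^{a} \log{\left(u \right)} \, du = \frac{5}{\left(a + 1\right)^{2}}.$$

Repeating $5$ times in total — each differentiation brings down another $\ln u$ — gives
$$\frac{d^{5}J}{da^{5}} = \int_{0}^{1} - 5 u^{a} \log{\left(u \right)}^{5} \, du = \frac{600}{\left(a + 1\right)^{6}},$$
and the integrand here is exactly the target integrand, so $I = \frac{600}{\left(a + 1\right)^{6}}$.

Setting $a = 3$:
$$I = \frac{75}{512}.$$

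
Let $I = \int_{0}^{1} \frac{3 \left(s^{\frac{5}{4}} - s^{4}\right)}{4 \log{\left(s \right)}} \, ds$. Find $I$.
$- \log{\left(\frac{2 \cdot 5^{\frac{3}{4}} \sqrt{6}}{9} \right)}$

Introduce a parameter $a$ in the exponent: let $I(a) = \int_{0}^{1} \frac{3 \left(s^{\frac{5}{4}} - s^{a}\right)}{4 \log{\left(s \right)}} \, ds$.

Since $\dfrac{\partial}{\partial a}\,s^{a} = s^{a} \ln s$, the $\ln s$ in the denominator cancels and
$$\frac{dI}{da} = \int_{0}^{1} - \frac{3}{4} s^{a} \, ds = - \frac{3}{4} \left[\frac{s^{a+1}}{a+1}\right]_0^1 = - \frac{3}{4 a + 4}.$$

Integrating with respect to $a$ gives $I(a) = - \log{\left(\frac{2 \sqrt{6} \left(a + 1\right)^{\frac{3}{4}}}{9} \right)} + C$.

At $a = \frac{5}{4}$ the integrand is identically $0$, so $I(\frac{5}{4}) = 0$. The closed form gives $0$, hence $C = 0$.

Setting $a = 4$:
$$I = - \log{\left(\frac{2 \cdot 5^{\frac{3}{4}} \sqrt{6}}{9} \right)}.$$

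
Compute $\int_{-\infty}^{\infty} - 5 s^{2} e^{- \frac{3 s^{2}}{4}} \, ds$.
$- \frac{20 \sqrt{3} \sqrt{\pi}}{9}$

Begin with the known integral
$$J(a) = \int_{-\infty}^{\infty} - 5 e^{- a s^{2}} \, ds = - \frac{5 \sqrt{\pi}}{\sqrt{a}}.$$

Differentiating under the integral sign brings down a factor of $(-s^2)$:
$$\frac{dJ}{da} = \int_{-\infty}^{\infty} 5 s^{2} e^{- a s^{2}} \, ds = \frac{5 \sqrt{\pi}}{2 a^{\frac{3}{2}}}.$$

The integral on the left is $-I$, so $I = - \frac{5 \sqrt{\pi}}{2 a^{\frac{3}{2}}}$.

Setting $a = \frac{3}{4}$:
$$I = - \frac{20 \sqrt{3} \sqrt{\pi}}{9}.$$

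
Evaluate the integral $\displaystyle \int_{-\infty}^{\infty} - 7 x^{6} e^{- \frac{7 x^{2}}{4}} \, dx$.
$- \frac{240 \sqrt{7} \sqrt{\pi}}{343}$

Start from the elementary integral
$$J(a) = \int_{-\infty}^{\infty} - 7 e^{- a x^{2}} \, dx = - \frac{7 \sqrt{\pi}}{\sqrt{a}}.$$

Differentiating under the integral sign brings down a factor of $(-x^2)$:
$$\frac{dJ}{da} = \int_{-\infty}^{\infty} 7 x^{2} e^{- a x^{2}} \, dx = \frac{7 \sqrt{\pi}}{2 a^{\frac{3}{2}}}.$$

Repeating $3$ times in total — each differentiation brings down another $(-x^2)$ — gives
$$\frac{d^{3}J}{da^{3}} = \int_{-\infty}^{\infty} 7 x^{6} e^{- a x^{2}} \, dx = \frac{105 \sqrt{\pi}}{8 a^{\frac{7}{2}}},$$
and the integrand here is $(-1)^{3}$ times the target integrand, so $I = (-1)^{3}\,\frac{d^{3}J}{da^{3}} = - \frac{105 \sqrt{\pi}}{8 a^{\frac{7}{2}}}$.

Setting $a = \frac{7}{4}$:
$$I = - \frac{240 \sqrt{7} \sqrt{\pi}}{343}.$$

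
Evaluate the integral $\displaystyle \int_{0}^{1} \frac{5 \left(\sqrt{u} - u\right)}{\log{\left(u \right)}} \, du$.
$- \log{\left(\frac{1024}{243} \right)}$

Consider the one-parameter family: let $I(a) = \int_{0}^{1} \frac{5 \left(\sqrt{u} - u^{a}\right)}{\log{\left(u \right)}} \, du$.

Since $\dfrac{\partial}{\partial a}\,u^{a} = u^{a} \ln u$, the $\ln u$ in the denominator cancels and
$$\frac{dI}{da} = \int_{0}^{1} -5 u^{a} \, du = -5 \left[\frac{u^{a+1}}{a+1}\right]_0^1 = - \frac{5}{a + 1}.$$

Integrating with respect to $a$ gives $I(a) = - \log{\left(\frac{32 \left(a + 1\right)^{5}}{243} \right)} + C$.

At $a = \frac{1}{2}$ the integrand is identically $0$, so $I(\frac{1}{2}) = 0$. The closed form gives $0$, hence $C = 0$.

Setting $a = 1$:
$$I = - \log{\left(\frac{1024}{243} \right)}.$$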